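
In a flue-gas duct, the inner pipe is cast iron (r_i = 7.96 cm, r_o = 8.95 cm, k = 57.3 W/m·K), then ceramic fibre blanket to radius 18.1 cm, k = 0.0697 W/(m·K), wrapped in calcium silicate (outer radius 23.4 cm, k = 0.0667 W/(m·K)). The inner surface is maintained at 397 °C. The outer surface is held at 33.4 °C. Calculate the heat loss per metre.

Q' = 164 W/m

Resistance network (inner→outer):
  R'_cast iron = ln(0.0895/0.0796)/(2πk) = 0.1172/(2π·57.3) = 3.256×10^-4 m·K/W
  R'_ceramic fibre blanket = ln(0.181/0.0895)/(2πk) = 0.7043/(2π·0.0697) = 1.608 m·K/W
  R'_calcium silicate = ln(0.234/0.181)/(2πk) = 0.2568/(2π·0.0667) = 0.6128 m·K/W
ΣR = 3.256×10^-4 + 1.608 + 0.6128 = 2.221 m·K/W
Q' = ΔT/ΣR = (397 °C − 33.4 °C)/2.221 = 164 W/m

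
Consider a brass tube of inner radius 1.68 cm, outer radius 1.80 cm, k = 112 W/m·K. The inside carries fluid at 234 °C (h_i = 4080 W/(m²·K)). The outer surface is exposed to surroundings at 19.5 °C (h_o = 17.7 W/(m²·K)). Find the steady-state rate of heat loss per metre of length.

Series thermal resistances, inner to outer:
  R'_conv,in = 1/(2πr h) = 1/(2π·0.0168·4080) = 0.002322 m·K/W
  R'_brass = ln(0.0180/0.0168)/(2πk) = 0.06899/(2π·112) = 9.804×10^-5 m·K/W
  R'_conv,out = 1/(2πr h) = 1/(2π·0.0180·17.7) = 0.4995 m·K/W
ΣR = 0.002322 + 9.804×10^-5 + 0.4995 = 0.5019 m·K/W
Q' = ΔT/ΣR = (234 °C − 19.5 °C)/0.5019 = 427 W/m

Q' = 427 W/m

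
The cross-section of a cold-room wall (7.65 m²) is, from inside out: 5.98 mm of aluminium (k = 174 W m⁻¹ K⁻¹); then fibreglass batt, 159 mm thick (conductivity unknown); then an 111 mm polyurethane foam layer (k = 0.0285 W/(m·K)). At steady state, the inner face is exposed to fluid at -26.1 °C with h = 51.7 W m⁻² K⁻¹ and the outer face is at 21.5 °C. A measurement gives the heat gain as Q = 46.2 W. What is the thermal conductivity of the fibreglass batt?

ΣR = ΔT/Q = |-26.1 − 21.5|/46.2 = 1.030 K/W
Known resistances:
  R_conv,in = 1/(hA) = 1/(51.7·7.65) = 0.002528 K/W
  R_aluminium = L/(kA) = 0.00598/(174·7.65) = 4.493×10^-6 K/W
  R_polyurethane foam = L/(kA) = 0.111/(0.0285·7.65) = 0.5091 K/W
R_fibreglass batt = ΣR − ΣR_known = 1.030 − 0.5116 = 0.5184 K/W
L/(kA) = 0.5184 ⇒ k = 0.159/(0.5184·7.65) = 0.0401 W/m·K

k = 0.0401 W/m·K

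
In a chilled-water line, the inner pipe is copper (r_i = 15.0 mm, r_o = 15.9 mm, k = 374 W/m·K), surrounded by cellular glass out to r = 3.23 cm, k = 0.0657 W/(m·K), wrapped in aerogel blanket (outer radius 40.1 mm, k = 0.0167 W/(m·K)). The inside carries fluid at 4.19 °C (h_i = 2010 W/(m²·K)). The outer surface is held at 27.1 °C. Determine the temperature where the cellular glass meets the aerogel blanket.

T = 14.6 °C

Series thermal resistances, inner to outer:
  R'_conv,in = 1/(2πr h) = 1/(2π·0.0150·2010) = 0.005279 m·K/W
  R'_copper = ln(0.0159/0.0150)/(2πk) = 0.05827/(2π·374) = 2.480×10^-5 m·K/W
  R'_cellular glass = ln(0.0323/0.0159)/(2πk) = 0.7087/(2π·0.0657) = 1.717 m·K/W
  R'_aerogel blanket = ln(0.0401/0.0323)/(2πk) = 0.2163/(2π·0.0167) = 2.061 m·K/W
ΣR = 0.005279 + 2.480×10^-5 + 1.717 + 2.061 = 3.783 m·K/W
Q' = ΔT/ΣR = (4.19 °C − 27.1 °C)/3.783 = -6.056 W/m
From the inner boundary to the cellular glass/aerogel blanket interface, ΣR_partial = 1.722 m·K/W.
T_interface = T_in − Q'·ΣR_partial = 4.19 °C − (-6.056)(1.722) = 14.6 °C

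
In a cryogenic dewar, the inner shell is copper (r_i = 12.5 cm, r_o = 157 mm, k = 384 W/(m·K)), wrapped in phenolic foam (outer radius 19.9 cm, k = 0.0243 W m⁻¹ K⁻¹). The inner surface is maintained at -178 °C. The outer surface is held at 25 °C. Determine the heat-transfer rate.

Q = 46.1 W

Treat each layer as a resistance in series:
  R_copper = (1/0.125 − 1/0.157)/(4πk) = 1.631/(4π·384) = 3.379×10^-4 K/W
  R_phenolic foam = (1/0.157 − 1/0.199)/(4πk) = 1.344/(4π·0.0243) = 4.402 K/W
ΣR = 3.379×10^-4 + 4.402 = 4.402 K/W
Q = ΔT/ΣR = (-178 °C − 25 °C)/4.402 = -46.1 W
(Negative Q ⇒ heat flows inward; heat gain = 46.1 W.)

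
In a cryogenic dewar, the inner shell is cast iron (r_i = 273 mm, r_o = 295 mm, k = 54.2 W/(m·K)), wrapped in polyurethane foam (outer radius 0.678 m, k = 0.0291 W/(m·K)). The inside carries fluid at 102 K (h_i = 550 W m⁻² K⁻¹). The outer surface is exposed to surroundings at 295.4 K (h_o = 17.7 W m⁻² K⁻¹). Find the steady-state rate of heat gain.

Q = 36.8 W

Treat each layer as a resistance in series:
  R_conv,in = 1/(4πr²h) = 1/(4π·0.273²·550) = 0.001941 K/W
  R_cast iron = (1/0.273 − 1/0.295)/(4πk) = 0.2732/(4π·54.2) = 4.011×10^-4 K/W
  R_polyurethane foam = (1/0.295 − 1/0.678)/(4πk) = 1.915/(4π·0.0291) = 5.237 K/W
  R_conv,out = 1/(4πr²h) = 1/(4π·0.678²·17.7) = 0.009780 K/W
ΣR = 0.001941 + 4.011×10^-4 + 5.237 + 0.009780 = 5.249 K/W
Q = ΔT/ΣR = (102 K − 295.4 K)/5.249 = -36.8 W
(Negative Q ⇒ heat flows inward; heat gain = 36.8 W.)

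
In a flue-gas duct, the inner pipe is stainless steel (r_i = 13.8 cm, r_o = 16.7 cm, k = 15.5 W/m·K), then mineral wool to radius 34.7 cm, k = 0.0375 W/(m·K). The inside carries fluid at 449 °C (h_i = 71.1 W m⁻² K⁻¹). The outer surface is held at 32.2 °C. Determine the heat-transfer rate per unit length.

Q' = 134 W/m

Treat each layer as a resistance in series:
  R'_conv,in = 1/(2πr h) = 1/(2π·0.138·71.1) = 0.01622 m·K/W
  R'_stainless steel = ln(0.167/0.138)/(2πk) = 0.1907/(2π·15.5) = 0.001959 m·K/W
  R'_mineral wool = ln(0.347/0.167)/(2πk) = 0.7313/(2π·0.0375) = 3.104 m·K/W
ΣR = 0.01622 + 0.001959 + 3.104 = 3.122 m·K/W
Q' = ΔT/ΣR = (449 °C − 32.2 °C)/3.122 = 134 W/m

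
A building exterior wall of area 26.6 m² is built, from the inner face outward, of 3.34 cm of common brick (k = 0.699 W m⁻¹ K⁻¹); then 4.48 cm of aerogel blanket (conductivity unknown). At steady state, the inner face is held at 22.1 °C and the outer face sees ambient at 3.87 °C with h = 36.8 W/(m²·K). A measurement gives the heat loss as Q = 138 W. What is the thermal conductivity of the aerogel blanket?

k = 0.0130 W/m·K

ΣR = ΔT/Q = |22.1 − 3.87|/138 = 0.1321 K/W
Known resistances:
  R_common brick = L/(kA) = 0.0334/(0.699·26.6) = 0.001796 K/W
  R_conv,out = 1/(hA) = 1/(36.8·26.6) = 0.001022 K/W
R_aerogel blanket = ΣR − ΣR_known = 0.1321 − 0.002818 = 0.1293 K/W
L/(kA) = 0.1293 ⇒ k = 0.0448/(0.1293·26.6) = 0.0130 W/m·K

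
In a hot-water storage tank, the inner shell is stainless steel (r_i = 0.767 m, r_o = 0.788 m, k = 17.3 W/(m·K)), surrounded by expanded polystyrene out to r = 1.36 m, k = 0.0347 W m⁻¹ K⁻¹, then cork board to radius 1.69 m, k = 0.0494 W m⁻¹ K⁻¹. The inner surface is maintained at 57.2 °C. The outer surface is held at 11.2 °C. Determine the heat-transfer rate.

Series thermal resistances, inner to outer:
  R_stainless steel = (1/0.767 − 1/0.788)/(4πk) = 0.03475/(4π·17.3) = 1.598×10^-4 K/W
  R_expanded polystyrene = (1/0.788 − 1/1.36)/(4πk) = 0.5337/(4π·0.0347) = 1.224 K/W
  R_cork board = (1/1.36 − 1/1.69)/(4πk) = 0.1436/(4π·0.0494) = 0.2313 K/W
ΣR = 1.598×10^-4 + 1.224 + 0.2313 = 1.455 K/W
Q = ΔT/ΣR = (57.2 °C − 11.2 °C)/1.455 = 31.6 W

Q = 31.6 W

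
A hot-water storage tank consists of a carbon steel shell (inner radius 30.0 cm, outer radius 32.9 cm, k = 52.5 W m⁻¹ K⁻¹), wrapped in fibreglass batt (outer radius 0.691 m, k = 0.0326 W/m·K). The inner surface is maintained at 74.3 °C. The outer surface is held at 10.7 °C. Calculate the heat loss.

Series thermal resistances, inner to outer:
  R_carbon steel = (1/0.300 − 1/0.329)/(4πk) = 0.2938/(4π·52.5) = 4.454×10^-4 K/W
  R_fibreglass batt = (1/0.329 − 1/0.691)/(4πk) = 1.592/(4π·0.0326) = 3.887 K/W
ΣR = 4.454×10^-4 + 3.887 = 3.887 K/W
Q = ΔT/ΣR = (74.3 °C − 10.7 °C)/3.887 = 16.4 W

Q = 16.4 W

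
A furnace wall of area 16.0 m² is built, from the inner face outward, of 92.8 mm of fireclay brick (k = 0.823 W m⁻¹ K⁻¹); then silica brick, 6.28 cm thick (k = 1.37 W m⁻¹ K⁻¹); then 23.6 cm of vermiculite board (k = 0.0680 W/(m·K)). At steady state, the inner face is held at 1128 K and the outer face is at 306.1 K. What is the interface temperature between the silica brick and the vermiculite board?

T = 1092 K

Treat each layer as a resistance in series:
  R_fireclay brick = L/(kA) = 0.0928/(0.823·16.0) = 0.007047 K/W
  R_silica brick = L/(kA) = 0.0628/(1.37·16.0) = 0.002865 K/W
  R_vermiculite board = L/(kA) = 0.236/(0.0680·16.0) = 0.2169 K/W
ΣR = 0.007047 + 0.002865 + 0.2169 = 0.2268 K/W
Q = ΔT/ΣR = (1128 K − 306.1 K)/0.2268 = 3624 W
From the inner boundary to the silica brick/vermiculite board interface, ΣR_partial = 0.009912 K/W.
T_interface = T_in − Q·ΣR_partial = 1128 K − (3624)(0.009912) = 1092 K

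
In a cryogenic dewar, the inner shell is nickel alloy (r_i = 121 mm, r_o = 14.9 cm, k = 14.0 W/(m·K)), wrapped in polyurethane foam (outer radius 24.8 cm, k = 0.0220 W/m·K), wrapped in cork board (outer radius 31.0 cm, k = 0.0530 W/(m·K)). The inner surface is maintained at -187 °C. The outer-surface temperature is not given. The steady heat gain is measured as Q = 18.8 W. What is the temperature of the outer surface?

Sum the resistances:
  R_nickel alloy = (1/0.121 − 1/0.149)/(4πk) = 1.553/(4π·14.0) = 0.008828 K/W
  R_polyurethane foam = (1/0.149 − 1/0.248)/(4πk) = 2.679/(4π·0.0220) = 9.691 K/W
  R_cork board = (1/0.248 − 1/0.310)/(4πk) = 0.8065/(4π·0.0530) = 1.211 K/W
ΣR = 10.91 K/W
ΔT = Q·ΣR = 18.8 × 10.91 = 205.1 K
Heat flows inward, so T_out = T_in + ΔT = -187 + 205.1 = 18.1 °C

T_out = 18.1 °C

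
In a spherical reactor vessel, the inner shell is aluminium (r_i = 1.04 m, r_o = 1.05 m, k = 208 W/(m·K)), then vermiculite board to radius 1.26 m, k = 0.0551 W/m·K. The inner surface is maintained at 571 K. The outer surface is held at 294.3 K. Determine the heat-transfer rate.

Treat each layer as a resistance in series:
  R_aluminium = (1/1.04 − 1/1.05)/(4πk) = 0.009158/(4π·208) = 3.504×10^-6 K/W
  R_vermiculite board = (1/1.05 − 1/1.26)/(4πk) = 0.1587/(4π·0.0551) = 0.2292 K/W
ΣR = 3.504×10^-6 + 0.2292 = 0.2292 K/W
Q = ΔT/ΣR = (571 K − 294.3 K)/0.2292 = 1210 W

Q = 1210 W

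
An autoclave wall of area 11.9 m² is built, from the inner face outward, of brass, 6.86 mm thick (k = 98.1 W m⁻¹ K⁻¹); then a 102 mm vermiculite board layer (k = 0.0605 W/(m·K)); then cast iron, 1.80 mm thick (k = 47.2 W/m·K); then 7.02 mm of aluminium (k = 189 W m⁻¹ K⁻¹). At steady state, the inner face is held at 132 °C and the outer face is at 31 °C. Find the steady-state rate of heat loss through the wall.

Resistance network (inner→outer):
  R_brass = L/(kA) = 0.00686/(98.1·11.9) = 5.876×10^-6 K/W
  R_vermiculite board = L/(kA) = 0.102/(0.0605·11.9) = 0.1417 K/W
  R_cast iron = L/(kA) = 0.00180/(47.2·11.9) = 3.205×10^-6 K/W
  R_aluminium = L/(kA) = 0.00702/(189·11.9) = 3.121×10^-6 K/W
ΣR = 5.876×10^-6 + 0.1417 + 3.205×10^-6 + 3.121×10^-6 = 0.1417 K/W
Q = ΔT/ΣR = (132 °C − 31 °C)/0.1417 = 713 W

Q = 713 W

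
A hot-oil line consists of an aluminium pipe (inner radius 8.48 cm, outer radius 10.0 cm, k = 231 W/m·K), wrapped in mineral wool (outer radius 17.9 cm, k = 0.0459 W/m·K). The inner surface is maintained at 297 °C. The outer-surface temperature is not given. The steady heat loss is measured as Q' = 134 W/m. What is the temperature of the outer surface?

Series resistances:
  R'_aluminium = ln(0.100/0.0848)/(2πk) = 0.1649/(2π·231) = 1.136×10^-4 m·K/W
  R'_mineral wool = ln(0.179/0.100)/(2πk) = 0.5822/(2π·0.0459) = 2.019 m·K/W
ΣR = 2.019 m·K/W
ΔT = Q'·ΣR = 134 × 2.019 = 270.5 K
Heat flows outward, so T_out = T_in − ΔT = 297 − 270.5 = 26.5 °C

T_out = 26.5 °C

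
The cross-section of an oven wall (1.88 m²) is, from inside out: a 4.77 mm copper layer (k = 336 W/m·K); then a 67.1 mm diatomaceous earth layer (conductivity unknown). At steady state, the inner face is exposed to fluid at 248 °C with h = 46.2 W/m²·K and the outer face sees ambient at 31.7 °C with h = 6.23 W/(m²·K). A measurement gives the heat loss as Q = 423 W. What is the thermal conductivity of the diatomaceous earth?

ΣR = ΔT/Q = |248 − 31.7|/423 = 0.5113 K/W
Known resistances:
  R_conv,in = 1/(hA) = 1/(46.2·1.88) = 0.01151 K/W
  R_copper = L/(kA) = 0.00477/(336·1.88) = 7.551×10^-6 K/W
  R_conv,out = 1/(hA) = 1/(6.23·1.88) = 0.08538 K/W
R_diatomaceous earth = ΣR − ΣR_known = 0.5113 − 0.09690 = 0.4144 K/W
L/(kA) = 0.4144 ⇒ k = 0.0671/(0.4144·1.88) = 0.0861 W/m·K

k = 0.0861 W/m·K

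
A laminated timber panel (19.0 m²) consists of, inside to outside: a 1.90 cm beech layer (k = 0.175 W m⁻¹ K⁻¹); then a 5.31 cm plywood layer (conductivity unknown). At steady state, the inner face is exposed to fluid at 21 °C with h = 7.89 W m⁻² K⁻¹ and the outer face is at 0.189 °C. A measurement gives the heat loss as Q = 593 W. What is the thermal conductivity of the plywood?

k = 0.123 W/m·K

ΣR = ΔT/Q = |21 − 0.189|/593 = 0.03509 K/W
Known resistances:
  R_conv,in = 1/(hA) = 1/(7.89·19.0) = 0.006671 K/W
  R_beech = L/(kA) = 0.0190/(0.175·19.0) = 0.005714 K/W
R_plywood = ΣR − ΣR_known = 0.03509 − 0.01239 = 0.02270 K/W
L/(kA) = 0.02270 ⇒ k = 0.0531/(0.02270·19.0) = 0.123 W/m·K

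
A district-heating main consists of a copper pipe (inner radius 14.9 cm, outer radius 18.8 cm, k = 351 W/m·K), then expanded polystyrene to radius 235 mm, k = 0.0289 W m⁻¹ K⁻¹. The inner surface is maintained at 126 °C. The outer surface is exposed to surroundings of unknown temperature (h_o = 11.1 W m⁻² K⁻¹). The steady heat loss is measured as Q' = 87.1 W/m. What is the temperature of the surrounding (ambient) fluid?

T_out = 13.6 °C

Series resistances:
  R'_copper = ln(0.188/0.149)/(2πk) = 0.2325/(2π·351) = 1.054×10^-4 m·K/W
  R'_expanded polystyrene = ln(0.235/0.188)/(2πk) = 0.2231/(2π·0.0289) = 1.229 m·K/W
  R'_conv,out = 1/(2πr h) = 1/(2π·0.235·11.1) = 0.06101 m·K/W
ΣR = 1.290 m·K/W
ΔT = Q'·ΣR = 87.1 × 1.290 = 112.4 K
Heat flows outward, so T_out = T_in − ΔT = 126 − 112.4 = 13.6 °C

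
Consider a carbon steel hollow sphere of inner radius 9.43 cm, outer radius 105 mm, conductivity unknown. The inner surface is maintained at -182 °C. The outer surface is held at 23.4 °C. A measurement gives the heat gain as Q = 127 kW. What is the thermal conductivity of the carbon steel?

ΣR = ΔT/Q = |-182 − 23.4|/1.27×10^5 = 0.001617 K/W
(1/r₁−1/r₂)/(4πk) = 0.001617 ⇒ k = 1.081/(4π·0.001617) = 53.2 W/m·K

k = 53.2 W/m·K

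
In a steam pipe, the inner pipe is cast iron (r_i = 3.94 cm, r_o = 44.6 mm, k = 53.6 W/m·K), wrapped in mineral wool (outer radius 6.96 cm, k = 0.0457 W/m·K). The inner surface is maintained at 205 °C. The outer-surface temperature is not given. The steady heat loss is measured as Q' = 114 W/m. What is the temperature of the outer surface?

Series resistances:
  R'_cast iron = ln(0.0446/0.0394)/(2πk) = 0.1240/(2π·53.6) = 3.681×10^-4 m·K/W
  R'_mineral wool = ln(0.0696/0.0446)/(2πk) = 0.4450/(2π·0.0457) = 1.550 m·K/W
ΣR = 1.550 m·K/W
ΔT = Q'·ΣR = 114 × 1.550 = 176.7 K
Heat flows outward, so T_out = T_in − ΔT = 205 − 176.7 = 28.3 °C

T_out = 28.3 °C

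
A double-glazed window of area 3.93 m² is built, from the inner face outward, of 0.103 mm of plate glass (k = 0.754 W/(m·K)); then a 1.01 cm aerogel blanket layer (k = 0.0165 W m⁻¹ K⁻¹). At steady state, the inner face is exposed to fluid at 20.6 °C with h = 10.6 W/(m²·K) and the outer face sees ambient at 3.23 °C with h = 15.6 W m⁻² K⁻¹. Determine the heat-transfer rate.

Q = 88.6 W

Resistance network (inner→outer):
  R_conv,in = 1/(hA) = 1/(10.6·3.93) = 0.02400 K/W
  R_plate glass = L/(kA) = 1.03×10^-4/(0.754·3.93) = 3.476×10^-5 K/W
  R_aerogel blanket = L/(kA) = 0.0101/(0.0165·3.93) = 0.1558 K/W
  R_conv,out = 1/(hA) = 1/(15.6·3.93) = 0.01631 K/W
ΣR = 0.02400 + 3.476×10^-5 + 0.1558 + 0.01631 = 0.1961 K/W
Q = ΔT/ΣR = (20.6 °C − 3.23 °C)/0.1961 = 88.6 W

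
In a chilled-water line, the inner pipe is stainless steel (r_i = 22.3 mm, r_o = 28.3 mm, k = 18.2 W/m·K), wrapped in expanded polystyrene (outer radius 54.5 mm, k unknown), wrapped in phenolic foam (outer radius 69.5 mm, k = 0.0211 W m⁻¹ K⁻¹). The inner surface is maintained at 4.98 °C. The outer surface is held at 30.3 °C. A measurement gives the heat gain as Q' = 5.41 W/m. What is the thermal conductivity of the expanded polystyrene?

ΣR = ΔT/Q' = |4.98 − 30.3|/5.41 = 4.680 m·K/W
Known resistances:
  R'_stainless steel = ln(0.0283/0.0223)/(2πk) = 0.2383/(2π·18.2) = 0.002084 m·K/W
  R'_phenolic foam = ln(0.0695/0.0545)/(2πk) = 0.2431/(2π·0.0211) = 1.834 m·K/W
R_expanded polystyrene = ΣR − ΣR_known = 4.680 − 1.836 = 2.844 m·K/W
ln(r₂/r₁)/(2πk) = 2.844 ⇒ k = 0.6553/(2π·2.844) = 0.0367 W/m·K

k = 0.0367 W/m·K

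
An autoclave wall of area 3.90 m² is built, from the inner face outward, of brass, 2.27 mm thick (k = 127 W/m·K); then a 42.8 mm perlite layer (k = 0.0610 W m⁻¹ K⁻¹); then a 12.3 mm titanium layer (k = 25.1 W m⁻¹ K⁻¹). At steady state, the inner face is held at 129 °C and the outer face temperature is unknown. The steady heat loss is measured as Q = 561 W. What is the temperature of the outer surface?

T_out = 28.0 °C

Sum the resistances:
  R_brass = L/(kA) = 0.00227/(127·3.90) = 4.583×10^-6 K/W
  R_perlite = L/(kA) = 0.0428/(0.0610·3.90) = 0.1799 K/W
  R_titanium = L/(kA) = 0.0123/(25.1·3.90) = 1.257×10^-4 K/W
ΣR = 0.1800 K/W
ΔT = Q·ΣR = 561 × 0.1800 = 101.0 K
Heat flows outward, so T_out = T_in − ΔT = 129 − 101.0 = 28.0 °C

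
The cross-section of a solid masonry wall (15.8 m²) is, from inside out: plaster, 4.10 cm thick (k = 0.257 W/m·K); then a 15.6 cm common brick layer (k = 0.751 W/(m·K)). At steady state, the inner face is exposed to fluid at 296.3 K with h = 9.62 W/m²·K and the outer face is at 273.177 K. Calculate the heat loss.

Q = 775 W

Resistance network (inner→outer):
  R_conv,in = 1/(hA) = 1/(9.62·15.8) = 0.006579 K/W
  R_plaster = L/(kA) = 0.0410/(0.257·15.8) = 0.01010 K/W
  R_common brick = L/(kA) = 0.156/(0.751·15.8) = 0.01315 K/W
ΣR = 0.006579 + 0.01010 + 0.01315 = 0.02983 K/W
Q = ΔT/ΣR = (296.3 K − 273.177 K)/0.02983 = 775 W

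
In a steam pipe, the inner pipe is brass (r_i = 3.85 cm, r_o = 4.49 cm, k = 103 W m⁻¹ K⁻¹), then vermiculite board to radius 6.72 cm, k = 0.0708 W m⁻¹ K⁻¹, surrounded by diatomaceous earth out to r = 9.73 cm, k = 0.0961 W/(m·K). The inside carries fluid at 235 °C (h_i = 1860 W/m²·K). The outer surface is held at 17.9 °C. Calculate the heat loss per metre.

Series thermal resistances, inner to outer:
  R'_conv,in = 1/(2πr h) = 1/(2π·0.0385·1860) = 0.002223 m·K/W
  R'_brass = ln(0.0449/0.0385)/(2πk) = 0.1538/(2π·103) = 2.376×10^-4 m·K/W
  R'_vermiculite board = ln(0.0672/0.0449)/(2πk) = 0.4032/(2π·0.0708) = 0.9065 m·K/W
  R'_diatomaceous earth = ln(0.0973/0.0672)/(2πk) = 0.3701/(2π·0.0961) = 0.6130 m·K/W
ΣR = 0.002223 + 2.376×10^-4 + 0.9065 + 0.6130 = 1.522 m·K/W
Q' = ΔT/ΣR = (235 °C − 17.9 °C)/1.522 = 143 W/m

Q' = 143 W/m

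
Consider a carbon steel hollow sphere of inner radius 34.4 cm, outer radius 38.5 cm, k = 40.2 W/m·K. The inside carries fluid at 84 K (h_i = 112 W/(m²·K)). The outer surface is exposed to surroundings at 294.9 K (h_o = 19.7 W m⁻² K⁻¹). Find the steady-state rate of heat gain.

Series thermal resistances, inner to outer:
  R_conv,in = 1/(4πr²h) = 1/(4π·0.344²·112) = 0.006004 K/W
  R_carbon steel = (1/0.344 − 1/0.385)/(4πk) = 0.3096/(4π·40.2) = 6.128×10^-4 K/W
  R_conv,out = 1/(4πr²h) = 1/(4π·0.385²·19.7) = 0.02725 K/W
ΣR = 0.006004 + 6.128×10^-4 + 0.02725 = 0.03387 K/W
Q = ΔT/ΣR = (84 K − 294.9 K)/0.03387 = -6230 W
(Negative Q ⇒ heat flows inward; heat gain = 6230 W.)

Q = 6230 W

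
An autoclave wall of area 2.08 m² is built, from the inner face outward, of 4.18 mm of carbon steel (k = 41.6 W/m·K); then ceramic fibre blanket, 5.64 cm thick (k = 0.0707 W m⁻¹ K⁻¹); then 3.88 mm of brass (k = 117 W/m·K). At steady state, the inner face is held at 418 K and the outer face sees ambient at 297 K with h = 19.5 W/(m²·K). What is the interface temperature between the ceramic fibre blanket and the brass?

T = 304.3 K

Treat each layer as a resistance in series:
  R_carbon steel = L/(kA) = 0.00418/(41.6·2.08) = 4.831×10^-5 K/W
  R_ceramic fibre blanket = L/(kA) = 0.0564/(0.0707·2.08) = 0.3835 K/W
  R_brass = L/(kA) = 0.00388/(117·2.08) = 1.594×10^-5 K/W
  R_conv,out = 1/(hA) = 1/(19.5·2.08) = 0.02465 K/W
ΣR = 4.831×10^-5 + 0.3835 + 1.594×10^-5 + 0.02465 = 0.4082 K/W
Q = ΔT/ΣR = (418 K − 297 K)/0.4082 = 296.4 W
From the inner boundary to the ceramic fibre blanket/brass interface, ΣR_partial = 0.3835 K/W.
T_interface = T_in − Q·ΣR_partial = 418 K − (296.4)(0.3835) = 304.3 K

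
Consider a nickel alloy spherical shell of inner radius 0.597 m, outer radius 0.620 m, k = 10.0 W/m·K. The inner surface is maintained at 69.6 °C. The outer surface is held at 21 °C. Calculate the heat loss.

Q = 98300 W

Q = 4πk·ΔT/(1/r₁ − 1/r₂) = 4π × 10.0 × 48.6 / (1/0.597 − 1/0.620) = 98300 W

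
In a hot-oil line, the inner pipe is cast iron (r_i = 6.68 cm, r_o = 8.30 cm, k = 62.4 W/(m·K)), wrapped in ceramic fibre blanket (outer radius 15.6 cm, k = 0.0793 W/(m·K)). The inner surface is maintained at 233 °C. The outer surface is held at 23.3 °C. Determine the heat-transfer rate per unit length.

Q' = 166 W/m

Treat each layer as a resistance in series:
  R'_cast iron = ln(0.0830/0.0668)/(2πk) = 0.2171/(2π·62.4) = 5.538×10^-4 m·K/W
  R'_ceramic fibre blanket = ln(0.156/0.0830)/(2πk) = 0.6310/(2π·0.0793) = 1.266 m·K/W
ΣR = 5.538×10^-4 + 1.266 = 1.267 m·K/W
Q' = ΔT/ΣR = (233 °C − 23.3 °C)/1.267 = 166 W/m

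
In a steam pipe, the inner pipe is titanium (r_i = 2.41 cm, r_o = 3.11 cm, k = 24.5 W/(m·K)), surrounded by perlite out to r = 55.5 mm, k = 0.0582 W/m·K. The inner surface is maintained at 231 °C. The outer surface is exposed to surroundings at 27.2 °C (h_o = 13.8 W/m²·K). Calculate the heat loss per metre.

Treat each layer as a resistance in series:
  R'_titanium = ln(0.0311/0.0241)/(2πk) = 0.2550/(2π·24.5) = 0.001656 m·K/W
  R'_perlite = ln(0.0555/0.0311)/(2πk) = 0.5792/(2π·0.0582) = 1.584 m·K/W
  R'_conv,out = 1/(2πr h) = 1/(2π·0.0555·13.8) = 0.2078 m·K/W
ΣR = 0.001656 + 1.584 + 0.2078 = 1.793 m·K/W
Q' = ΔT/ΣR = (231 °C − 27.2 °C)/1.793 = 114 W/m

Q' = 114 W/m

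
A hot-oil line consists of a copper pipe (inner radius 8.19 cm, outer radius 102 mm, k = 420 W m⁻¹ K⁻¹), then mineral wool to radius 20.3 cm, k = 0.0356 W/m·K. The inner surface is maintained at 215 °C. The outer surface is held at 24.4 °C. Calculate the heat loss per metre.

Resistance network (inner→outer):
  R'_copper = ln(0.102/0.0819)/(2πk) = 0.2195/(2π·420) = 8.317×10^-5 m·K/W
  R'_mineral wool = ln(0.203/0.102)/(2πk) = 0.6882/(2π·0.0356) = 3.077 m·K/W
ΣR = 8.317×10^-5 + 3.077 = 3.077 m·K/W
Q' = ΔT/ΣR = (215 °C − 24.4 °C)/3.077 = 61.9 W/m

Q' = 61.9 W/m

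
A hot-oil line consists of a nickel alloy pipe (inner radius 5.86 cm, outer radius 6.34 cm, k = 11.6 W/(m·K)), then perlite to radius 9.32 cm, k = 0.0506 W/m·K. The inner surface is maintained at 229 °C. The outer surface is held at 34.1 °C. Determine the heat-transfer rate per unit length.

Q' = 161 W/m

Series thermal resistances, inner to outer:
  R'_nickel alloy = ln(0.0634/0.0586)/(2πk) = 0.07873/(2π·11.6) = 0.001080 m·K/W
  R'_perlite = ln(0.0932/0.0634)/(2πk) = 0.3853/(2π·0.0506) = 1.212 m·K/W
ΣR = 0.001080 + 1.212 = 1.213 m·K/W
Q' = ΔT/ΣR = (229 °C − 34.1 °C)/1.213 = 161 W/m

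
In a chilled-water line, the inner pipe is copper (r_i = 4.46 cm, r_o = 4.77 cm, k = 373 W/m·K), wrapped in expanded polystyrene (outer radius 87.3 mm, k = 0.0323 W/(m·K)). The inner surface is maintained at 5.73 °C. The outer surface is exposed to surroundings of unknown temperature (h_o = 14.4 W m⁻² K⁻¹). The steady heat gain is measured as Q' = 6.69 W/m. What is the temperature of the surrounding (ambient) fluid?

T_out = 26.5 °C

Sum the resistances:
  R'_copper = ln(0.0477/0.0446)/(2πk) = 0.06720/(2π·373) = 2.867×10^-5 m·K/W
  R'_expanded polystyrene = ln(0.0873/0.0477)/(2πk) = 0.6044/(2π·0.0323) = 2.978 m·K/W
  R'_conv,out = 1/(2πr h) = 1/(2π·0.0873·14.4) = 0.1266 m·K/W
ΣR = 3.105 m·K/W
ΔT = Q'·ΣR = 6.69 × 3.105 = 20.77 K
Heat flows inward, so T_out = T_in + ΔT = 5.73 + 20.77 = 26.5 °C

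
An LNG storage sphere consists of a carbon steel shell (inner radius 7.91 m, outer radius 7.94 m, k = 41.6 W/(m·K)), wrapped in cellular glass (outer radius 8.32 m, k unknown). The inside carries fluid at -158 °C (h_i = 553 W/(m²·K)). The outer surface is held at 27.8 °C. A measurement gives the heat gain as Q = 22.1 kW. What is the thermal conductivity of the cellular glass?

ΣR = ΔT/Q = |-158 − 27.8|/22100 = 0.008407 K/W
Known resistances:
  R_conv,in = 1/(4πr²h) = 1/(4π·7.91²·553) = 2.300×10^-6 K/W
  R_carbon steel = (1/7.91 − 1/7.94)/(4πk) = 4.777×10^-4/(4π·41.6) = 9.137×10^-7 K/W
R_cellular glass = ΣR − ΣR_known = 0.008407 − 3.214×10^-6 = 0.008404 K/W
(1/r₁−1/r₂)/(4πk) = 0.008404 ⇒ k = 0.005752/(4π·0.008404) = 0.0545 W/m·K

k = 0.0545 W/m·K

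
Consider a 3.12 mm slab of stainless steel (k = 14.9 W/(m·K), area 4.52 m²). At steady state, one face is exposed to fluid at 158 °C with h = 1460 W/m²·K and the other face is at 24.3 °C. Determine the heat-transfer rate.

Resistance network (inner→outer):
  R_conv,in = 1/(hA) = 1/(1460·4.52) = 1.515×10^-4 K/W
  R_stainless steel = L/(kA) = 0.00312/(14.9·4.52) = 4.633×10^-5 K/W
ΣR = 1.515×10^-4 + 4.633×10^-5 = 1.978×10^-4 K/W
Q = ΔT/ΣR = (158 °C − 24.3 °C)/1.978×10^-4 = 6.76×10^5 W

Q = 6.76×10^5 W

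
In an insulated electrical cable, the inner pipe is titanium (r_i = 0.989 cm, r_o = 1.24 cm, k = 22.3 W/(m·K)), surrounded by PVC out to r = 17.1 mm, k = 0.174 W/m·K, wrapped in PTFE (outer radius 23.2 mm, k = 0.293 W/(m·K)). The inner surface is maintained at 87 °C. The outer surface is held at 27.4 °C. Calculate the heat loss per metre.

Q' = 129 W/m

Resistance network (inner→outer):
  R'_titanium = ln(0.0124/0.00989)/(2πk) = 0.2262/(2π·22.3) = 0.001614 m·K/W
  R'_PVC = ln(0.0171/0.0124)/(2πk) = 0.3214/(2π·0.174) = 0.2940 m·K/W
  R'_PTFE = ln(0.0232/0.0171)/(2πk) = 0.3051/(2π·0.293) = 0.1657 m·K/W
ΣR = 0.001614 + 0.2940 + 0.1657 = 0.4613 m·K/W
Q' = ΔT/ΣR = (87 °C − 27.4 °C)/0.4613 = 129 W/m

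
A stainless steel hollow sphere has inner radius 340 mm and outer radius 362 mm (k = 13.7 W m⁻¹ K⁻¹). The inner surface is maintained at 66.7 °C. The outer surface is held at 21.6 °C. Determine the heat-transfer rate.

Q = 43.4 kW

Q = 4πk·ΔT/(1/r₁ − 1/r₂) = 4π × 13.7 × 45.1 / (1/0.340 − 1/0.362) = 43400 W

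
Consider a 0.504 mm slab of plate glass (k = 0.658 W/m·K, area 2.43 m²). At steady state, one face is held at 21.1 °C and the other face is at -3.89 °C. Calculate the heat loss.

Q = 79300 W

Q = kA·ΔT/L = 0.658 × 2.43 × |21.1 °C − -3.89 °C| / 5.04×10^-4 = 79300 W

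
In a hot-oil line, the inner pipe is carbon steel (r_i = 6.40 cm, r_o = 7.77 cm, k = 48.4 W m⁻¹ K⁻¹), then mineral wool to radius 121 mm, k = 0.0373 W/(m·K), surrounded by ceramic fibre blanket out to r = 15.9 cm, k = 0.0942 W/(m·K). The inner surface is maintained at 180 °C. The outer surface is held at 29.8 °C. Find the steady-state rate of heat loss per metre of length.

Q' = 63.9 W/m

Series thermal resistances, inner to outer:
  R'_carbon steel = ln(0.0777/0.0640)/(2πk) = 0.1940/(2π·48.4) = 6.378×10^-4 m·K/W
  R'_mineral wool = ln(0.121/0.0777)/(2πk) = 0.4429/(2π·0.0373) = 1.890 m·K/W
  R'_ceramic fibre blanket = ln(0.159/0.121)/(2πk) = 0.2731/(2π·0.0942) = 0.4614 m·K/W
ΣR = 6.378×10^-4 + 1.890 + 0.4614 = 2.352 m·K/W
Q' = ΔT/ΣR = (180 °C − 29.8 °C)/2.352 = 63.9 W/m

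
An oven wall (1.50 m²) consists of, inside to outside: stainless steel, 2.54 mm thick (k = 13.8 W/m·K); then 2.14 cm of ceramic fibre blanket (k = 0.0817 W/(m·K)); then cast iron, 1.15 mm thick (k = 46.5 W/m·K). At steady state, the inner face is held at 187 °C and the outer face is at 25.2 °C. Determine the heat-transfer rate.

Q = 926 W

Resistance network (inner→outer):
  R_stainless steel = L/(kA) = 0.00254/(13.8·1.50) = 1.227×10^-4 K/W
  R_ceramic fibre blanket = L/(kA) = 0.0214/(0.0817·1.50) = 0.1746 K/W
  R_cast iron = L/(kA) = 0.00115/(46.5·1.50) = 1.649×10^-5 K/W
ΣR = 1.227×10^-4 + 0.1746 + 1.649×10^-5 = 0.1747 K/W
Q = ΔT/ΣR = (187 °C − 25.2 °C)/0.1747 = 926 W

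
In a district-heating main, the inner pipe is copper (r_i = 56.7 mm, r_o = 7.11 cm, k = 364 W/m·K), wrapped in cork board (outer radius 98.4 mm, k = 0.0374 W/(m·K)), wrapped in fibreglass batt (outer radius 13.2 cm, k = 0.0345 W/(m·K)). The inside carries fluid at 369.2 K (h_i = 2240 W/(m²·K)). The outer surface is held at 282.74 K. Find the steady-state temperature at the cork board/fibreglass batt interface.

Resistance network (inner→outer):
  R'_conv,in = 1/(2πr h) = 1/(2π·0.0567·2240) = 0.001253 m·K/W
  R'_copper = ln(0.0711/0.0567)/(2πk) = 0.2263/(2π·364) = 9.895×10^-5 m·K/W
  R'_cork board = ln(0.0984/0.0711)/(2πk) = 0.3250/(2π·0.0374) = 1.383 m·K/W
  R'_fibreglass batt = ln(0.132/0.0984)/(2πk) = 0.2938/(2π·0.0345) = 1.355 m·K/W
ΣR = 0.001253 + 9.895×10^-5 + 1.383 + 1.355 = 2.739 m·K/W
Q' = ΔT/ΣR = (369.2 K − 282.74 K)/2.739 = 31.57 W/m
From the inner boundary to the cork board/fibreglass batt interface, ΣR_partial = 1.384 m·K/W.
T_interface = T_in − Q'·ΣR_partial = 369.2 K − (31.57)(1.384) = 325.5 K

T = 325.5 K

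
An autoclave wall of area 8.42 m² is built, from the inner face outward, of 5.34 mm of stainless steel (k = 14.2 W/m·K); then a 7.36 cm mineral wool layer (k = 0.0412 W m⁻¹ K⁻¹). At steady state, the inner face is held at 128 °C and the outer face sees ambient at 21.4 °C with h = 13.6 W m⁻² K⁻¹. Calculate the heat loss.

Q = 482 W

Series thermal resistances, inner to outer:
  R_stainless steel = L/(kA) = 0.00534/(14.2·8.42) = 4.466×10^-5 K/W
  R_mineral wool = L/(kA) = 0.0736/(0.0412·8.42) = 0.2122 K/W
  R_conv,out = 1/(hA) = 1/(13.6·8.42) = 0.008733 K/W
ΣR = 4.466×10^-5 + 0.2122 + 0.008733 = 0.2210 K/W
Q = ΔT/ΣR = (128 °C − 21.4 °C)/0.2210 = 482 W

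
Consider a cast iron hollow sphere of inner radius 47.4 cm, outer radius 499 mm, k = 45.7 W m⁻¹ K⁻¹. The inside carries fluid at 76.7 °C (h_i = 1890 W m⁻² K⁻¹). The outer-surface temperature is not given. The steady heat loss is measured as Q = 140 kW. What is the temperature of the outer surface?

T_out = 24.7 °C

Sum the resistances:
  R_conv,in = 1/(4πr²h) = 1/(4π·0.474²·1890) = 1.874×10^-4 K/W
  R_cast iron = (1/0.474 − 1/0.499)/(4πk) = 0.1057/(4π·45.7) = 1.840×10^-4 K/W
ΣR = 3.715×10^-4 K/W
ΔT = Q·ΣR = 1.40×10^5 × 3.715×10^-4 = 52.01 K
Heat flows outward, so T_out = T_in − ΔT = 76.7 − 52.01 = 24.7 °C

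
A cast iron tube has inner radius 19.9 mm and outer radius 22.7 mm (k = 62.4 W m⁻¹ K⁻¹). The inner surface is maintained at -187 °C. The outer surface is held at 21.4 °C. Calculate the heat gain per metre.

Q' = 2πk·ΔT/ln(r₂/r₁) = 2π × 62.4 × 208.4 / ln(0.0227/0.0199) = 6.21×10^5 W/m

Q' = 6.21×10^5 W/m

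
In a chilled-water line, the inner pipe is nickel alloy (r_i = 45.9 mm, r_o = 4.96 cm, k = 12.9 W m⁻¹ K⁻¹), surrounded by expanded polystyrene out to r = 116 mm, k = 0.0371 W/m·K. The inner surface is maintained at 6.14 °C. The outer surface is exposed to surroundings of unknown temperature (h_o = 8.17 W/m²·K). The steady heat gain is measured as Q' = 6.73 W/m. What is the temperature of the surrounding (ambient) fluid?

Series resistances:
  R'_nickel alloy = ln(0.0496/0.0459)/(2πk) = 0.07753/(2π·12.9) = 9.565×10^-4 m·K/W
  R'_expanded polystyrene = ln(0.116/0.0496)/(2πk) = 0.8496/(2π·0.0371) = 3.645 m·K/W
  R'_conv,out = 1/(2πr h) = 1/(2π·0.116·8.17) = 0.1679 m·K/W
ΣR = 3.814 m·K/W
ΔT = Q'·ΣR = 6.73 × 3.814 = 25.67 K
Heat flows inward, so T_out = T_in + ΔT = 6.14 + 25.67 = 31.8 °C

T_out = 31.8 °C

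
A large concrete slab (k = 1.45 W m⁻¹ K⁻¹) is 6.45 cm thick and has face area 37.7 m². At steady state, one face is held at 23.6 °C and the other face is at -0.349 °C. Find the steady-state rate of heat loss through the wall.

Q = kA·ΔT/L = 1.45 × 37.7 × |23.6 °C − -0.349 °C| / 0.0645 = 20300 W

Q = 20.3 kW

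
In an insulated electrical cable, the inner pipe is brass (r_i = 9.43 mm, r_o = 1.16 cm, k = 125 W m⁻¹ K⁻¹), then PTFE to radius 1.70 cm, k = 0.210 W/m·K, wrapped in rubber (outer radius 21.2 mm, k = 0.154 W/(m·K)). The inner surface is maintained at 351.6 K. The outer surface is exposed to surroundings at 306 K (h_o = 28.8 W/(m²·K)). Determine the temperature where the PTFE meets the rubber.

Treat each layer as a resistance in series:
  R'_brass = ln(0.0116/0.00943)/(2πk) = 0.2071/(2π·125) = 2.637×10^-4 m·K/W
  R'_PTFE = ln(0.0170/0.0116)/(2πk) = 0.3822/(2π·0.210) = 0.2897 m·K/W
  R'_rubber = ln(0.0212/0.0170)/(2πk) = 0.2208/(2π·0.154) = 0.2282 m·K/W
  R'_conv,out = 1/(2πr h) = 1/(2π·0.0212·28.8) = 0.2607 m·K/W
ΣR = 2.637×10^-4 + 0.2897 + 0.2282 + 0.2607 = 0.7789 m·K/W
Q' = ΔT/ΣR = (351.6 K − 306 K)/0.7789 = 58.54 W/m
From the inner boundary to the PTFE/rubber interface, ΣR_partial = 0.2900 m·K/W.
T_interface = T_in − Q'·ΣR_partial = 351.6 K − (58.54)(0.2900) = 334.6 K

T = 334.6 K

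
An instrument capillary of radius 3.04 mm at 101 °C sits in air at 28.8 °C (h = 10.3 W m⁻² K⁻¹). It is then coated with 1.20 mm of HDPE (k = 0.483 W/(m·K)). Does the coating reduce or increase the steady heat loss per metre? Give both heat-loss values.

Critical radius for a cylinder: r_cr = k/h = 0.0469 m = 4.69 cm.
Outer radius after coating: r₂ = 0.00304 + 0.00120 = 0.00424 m.
Since r₁ < r_cr and r₂ ≤ r_cr, the coating moves toward the maximum at r_cr — heat loss rises.
Bare: R = 1/(2πr₁h) = 5.083 m·K/W; Q = 72.2/5.083 = 14.2 W/m.
Coated: R = R_cond + R_conv = 3.754 m·K/W; Q = 72.2/3.754 = 19.2 W/m.

increases: 14.2 → 19.2 W/m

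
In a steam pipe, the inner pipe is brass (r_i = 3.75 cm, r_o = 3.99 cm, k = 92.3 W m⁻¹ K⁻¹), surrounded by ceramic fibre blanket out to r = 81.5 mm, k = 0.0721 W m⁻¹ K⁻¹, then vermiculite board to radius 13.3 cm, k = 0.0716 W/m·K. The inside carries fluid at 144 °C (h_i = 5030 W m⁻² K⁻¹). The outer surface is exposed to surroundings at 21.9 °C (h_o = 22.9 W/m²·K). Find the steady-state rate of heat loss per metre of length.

Resistance network (inner→outer):
  R'_conv,in = 1/(2πr h) = 1/(2π·0.0375·5030) = 8.438×10^-4 m·K/W
  R'_brass = ln(0.0399/0.0375)/(2πk) = 0.06204/(2π·92.3) = 1.070×10^-4 m·K/W
  R'_ceramic fibre blanket = ln(0.0815/0.0399)/(2πk) = 0.7142/(2π·0.0721) = 1.577 m·K/W
  R'_vermiculite board = ln(0.133/0.0815)/(2πk) = 0.4897/(2π·0.0716) = 1.089 m·K/W
  R'_conv,out = 1/(2πr h) = 1/(2π·0.133·22.9) = 0.05226 m·K/W
ΣR = 8.438×10^-4 + 1.070×10^-4 + 1.577 + 1.089 + 0.05226 = 2.719 m·K/W
Q' = ΔT/ΣR = (144 °C − 21.9 °C)/2.719 = 44.9 W/m

Q' = 44.9 W/m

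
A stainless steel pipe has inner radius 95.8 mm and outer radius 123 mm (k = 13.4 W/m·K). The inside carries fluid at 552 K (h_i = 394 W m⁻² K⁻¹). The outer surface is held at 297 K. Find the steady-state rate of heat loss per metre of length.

Q' = 35.5 kW/m

Treat each layer as a resistance in series:
  R'_conv,in = 1/(2πr h) = 1/(2π·0.0958·394) = 0.004217 m·K/W
  R'_stainless steel = ln(0.123/0.0958)/(2πk) = 0.2499/(2π·13.4) = 0.002968 m·K/W
ΣR = 0.004217 + 0.002968 = 0.007185 m·K/W
Q' = ΔT/ΣR = (552 K − 297 K)/0.007185 = 35500 W/m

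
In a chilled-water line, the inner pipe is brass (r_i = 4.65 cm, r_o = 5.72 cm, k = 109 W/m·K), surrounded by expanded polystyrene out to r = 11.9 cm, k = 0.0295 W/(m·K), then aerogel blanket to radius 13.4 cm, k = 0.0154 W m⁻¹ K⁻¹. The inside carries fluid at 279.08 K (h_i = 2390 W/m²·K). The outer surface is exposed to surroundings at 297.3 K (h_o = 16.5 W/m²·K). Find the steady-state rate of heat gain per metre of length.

Series thermal resistances, inner to outer:
  R'_conv,in = 1/(2πr h) = 1/(2π·0.0465·2390) = 0.001432 m·K/W
  R'_brass = ln(0.0572/0.0465)/(2πk) = 0.2071/(2π·109) = 3.024×10^-4 m·K/W
  R'_expanded polystyrene = ln(0.119/0.0572)/(2πk) = 0.7326/(2π·0.0295) = 3.952 m·K/W
  R'_aerogel blanket = ln(0.134/0.119)/(2πk) = 0.1187/(2π·0.0154) = 1.227 m·K/W
  R'_conv,out = 1/(2πr h) = 1/(2π·0.134·16.5) = 0.07198 m·K/W
ΣR = 0.001432 + 3.024×10^-4 + 3.952 + 1.227 + 0.07198 = 5.253 m·K/W
Q' = ΔT/ΣR = (279.08 K − 297.3 K)/5.253 = -3.47 W/m
(Negative Q' ⇒ heat flows inward; heat gain = 3.47 W/m.)

Q' = 3.47 W/m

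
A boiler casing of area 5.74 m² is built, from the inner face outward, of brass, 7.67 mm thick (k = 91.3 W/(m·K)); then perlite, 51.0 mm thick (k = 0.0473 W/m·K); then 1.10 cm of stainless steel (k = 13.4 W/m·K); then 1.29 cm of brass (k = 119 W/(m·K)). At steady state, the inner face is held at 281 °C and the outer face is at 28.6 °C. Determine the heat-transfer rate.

Series thermal resistances, inner to outer:
  R_brass = L/(kA) = 0.00767/(91.3·5.74) = 1.464×10^-5 K/W
  R_perlite = L/(kA) = 0.0510/(0.0473·5.74) = 0.1878 K/W
  R_stainless steel = L/(kA) = 0.0110/(13.4·5.74) = 1.430×10^-4 K/W
  R_brass = L/(kA) = 0.0129/(119·5.74) = 1.889×10^-5 K/W
ΣR = 1.464×10^-5 + 0.1878 + 1.430×10^-4 + 1.889×10^-5 = 0.1880 K/W
Q = ΔT/ΣR = (281 °C − 28.6 °C)/0.1880 = 1340 W

Q = 1340 W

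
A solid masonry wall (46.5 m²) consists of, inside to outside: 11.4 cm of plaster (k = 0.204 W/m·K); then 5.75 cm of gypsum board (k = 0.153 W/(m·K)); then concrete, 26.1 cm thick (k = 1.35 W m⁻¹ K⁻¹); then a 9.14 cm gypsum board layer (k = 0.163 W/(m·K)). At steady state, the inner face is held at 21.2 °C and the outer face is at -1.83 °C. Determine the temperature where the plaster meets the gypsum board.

T = 13.6 °C

Resistance network (inner→outer):
  R_plaster = L/(kA) = 0.114/(0.204·46.5) = 0.01202 K/W
  R_gypsum board = L/(kA) = 0.0575/(0.153·46.5) = 0.008082 K/W
  R_concrete = L/(kA) = 0.261/(1.35·46.5) = 0.004158 K/W
  R_gypsum board = L/(kA) = 0.0914/(0.163·46.5) = 0.01206 K/W
ΣR = 0.01202 + 0.008082 + 0.004158 + 0.01206 = 0.03632 K/W
Q = ΔT/ΣR = (21.2 °C − -1.83 °C)/0.03632 = 634.1 W
From the inner boundary to the plaster/gypsum board interface, ΣR_partial = 0.01202 K/W.
T_interface = T_in − Q·ΣR_partial = 21.2 °C − (634.1)(0.01202) = 13.6 °C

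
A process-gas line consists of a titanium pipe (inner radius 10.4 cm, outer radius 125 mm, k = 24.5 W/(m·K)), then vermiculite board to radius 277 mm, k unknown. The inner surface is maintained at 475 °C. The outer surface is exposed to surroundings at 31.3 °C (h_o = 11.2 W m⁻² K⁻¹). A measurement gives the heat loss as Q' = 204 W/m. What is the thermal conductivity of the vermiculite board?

k = 0.0597 W/m·K

ΣR = ΔT/Q' = |475 − 31.3|/204 = 2.175 m·K/W
Known resistances:
  R'_titanium = ln(0.125/0.104)/(2πk) = 0.1839/(2π·24.5) = 0.001195 m·K/W
  R'_conv,out = 1/(2πr h) = 1/(2π·0.277·11.2) = 0.05130 m·K/W
R_vermiculite board = ΣR − ΣR_known = 2.175 − 0.05249 = 2.123 m·K/W
ln(r₂/r₁)/(2πk) = 2.123 ⇒ k = 0.7957/(2π·2.123) = 0.0597 W/m·K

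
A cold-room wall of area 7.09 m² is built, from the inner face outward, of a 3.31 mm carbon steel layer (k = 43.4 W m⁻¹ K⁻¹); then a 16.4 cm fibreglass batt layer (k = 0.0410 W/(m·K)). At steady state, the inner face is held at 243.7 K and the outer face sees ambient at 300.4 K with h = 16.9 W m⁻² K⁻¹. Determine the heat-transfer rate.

Resistance network (inner→outer):
  R_carbon steel = L/(kA) = 0.00331/(43.4·7.09) = 1.076×10^-5 K/W
  R_fibreglass batt = L/(kA) = 0.164/(0.0410·7.09) = 0.5642 K/W
  R_conv,out = 1/(hA) = 1/(16.9·7.09) = 0.008346 K/W
ΣR = 1.076×10^-5 + 0.5642 + 0.008346 = 0.5726 K/W
Q = ΔT/ΣR = (243.7 K − 300.4 K)/0.5726 = -99.0 W
(Negative Q ⇒ heat flows inward; heat gain = 99.0 W.)

Q = 99.0 W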